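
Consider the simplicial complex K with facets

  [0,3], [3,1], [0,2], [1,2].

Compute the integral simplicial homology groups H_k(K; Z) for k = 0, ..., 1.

We work with the vertex ordering 0 < 1 < 2 < 3. The simplices of K, each written with vertices in increasing order, are:

  0-simplices (4): [0], [1], [2], [3]
  1-simplices (4): [0,2], [0,3], [1,2], [1,3]

Hence C_0 ≅ Z^4, C_1 ≅ Z^4.

The boundary map ∂_1: C_1 → C_0 sends each edge [p,q] (with p < q) to q − p. For instance
  ∂[1,3] = [3] − [1].
This gives a 4×4 integer matrix of rank 3; reducing to Smith normal form yields diagonal entries (1,1,1).

Now H_k = ker ∂_k / im ∂_{k+1}, so:

  H_0: rank C_0 − rank ∂_1 = 4 − 3 = 1, and the invariant factors of ∂_1 are all 1, so H_0 ≅ Z.
  H_1: rank ker ∂_1 − rank ∂_2 = (4 − 3) − 0 = 1, and there is no ∂_2, so H_1 ≅ Z.

H_0 = Z,  H_1 = Z.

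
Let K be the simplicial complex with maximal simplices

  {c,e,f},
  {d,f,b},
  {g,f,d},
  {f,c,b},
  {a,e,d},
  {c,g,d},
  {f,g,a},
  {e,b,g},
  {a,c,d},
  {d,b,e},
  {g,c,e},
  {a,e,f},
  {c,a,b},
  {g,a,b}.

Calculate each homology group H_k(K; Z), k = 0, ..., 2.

H_0 ≅ Z,  H_1 ≅ Z^2,  H_2 ≅ Z.

We work with the vertex ordering a < b < c < d < e < f < g. The simplices of K, each written with vertices in increasing order, are:

  0-simplices (7): a, b, c, d, e, f, g
  1-simplices (21): ab, ac, ad, ae, af, ag, bc, bd, be, bf, bg, cd, ce, cf, cg, de, df, dg, ef, eg, fg
  2-simplices (14): abc, abg, acd, ade, aef, afg, bcf, bde, bdf, beg, cdg, cef, ceg, dfg

Hence C_0 ≅ Z^7, C_1 ≅ Z^21, C_2 ≅ Z^14.

∂_1: C_1 → C_0 is given by ∂[p,q] = [q] − [p]. For instance
  ∂ad = d − a.
The 7×21 boundary matrix has rank 6 and Smith normal form diag(1,1,1,1,1,1).

Boundary ∂_2: C_2 → C_1 maps a triangle to the signed sum of its edges. For instance
  ∂abc = bc − ac + ab,
  ∂ceg = eg − cg + ce.
The 21×14 boundary matrix has rank 13 and Smith normal form diag(1,1,1,1,1,1,1,1,1,1,1,1,1).

Now H_k = ker ∂_k / im ∂_{k+1}, so:

  H_0: rank C_0 − rank ∂_1 = 7 − 6 = 1, and the invariant factors of ∂_1 are all 1, so H_0 ≅ Z.
  H_1: rank ker ∂_1 − rank ∂_2 = (21 − 6) − 13 = 2, and the invariant factors of ∂_2 are all 1, so H_1 ≅ Z^2.
  H_2: rank ker ∂_2 − rank ∂_3 = (14 − 13) − 0 = 1, and there is no ∂_3, so H_2 ≅ Z.

As a check, the Euler characteristic is 7 − 21 + 14 = 0, which agrees with 1 − 2 + 1 = 0.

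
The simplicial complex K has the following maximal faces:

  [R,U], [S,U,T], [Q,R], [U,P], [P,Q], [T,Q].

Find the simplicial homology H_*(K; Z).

We work with the vertex ordering P < Q < R < S < T < U. The simplices of K, each written with vertices in increasing order, are:

  0-simplices (6): P, Q, R, S, T, U
  1-simplices (8): PQ, PU, QR, QT, RU, ST, SU, TU
  2-simplices (1): STU

Hence C_0 ≅ Z^6, C_1 ≅ Z^8, C_2 ≅ Z^1.

The boundary map ∂_1: C_1 → C_0 maps an edge to its endpoints' difference, ∂[p,q] = q − p.
The 6×8 boundary matrix has rank 5 and Smith normal form diag(1,1,1,1,1).

Boundary ∂_2: C_2 → C_1 acts by ∂[p,q,r] = [q,r] − [p,r] + [p,q]. For instance
  ∂STU = TU − SU + ST.
This gives a 8×1 integer matrix of rank 1; reducing to Smith normal form yields diagonal entries (1).

Computing H_k = (kernel of ∂_k) / (image of ∂_{k+1}):

  H_0: rank C_0 − rank ∂_1 = 6 − 5 = 1, and the invariant factors of ∂_1 are all 1, so H_0 ≅ Z.
  H_1: rank ker ∂_1 − rank ∂_2 = (8 − 5) − 1 = 2, and the invariant factors of ∂_2 are all 1, so H_1 ≅ Z^2.
  H_2: rank ker ∂_2 − rank ∂_3 = (1 − 1) − 0 = 0, and there is no ∂_3, so H_2 ≅ 0.

As a check, the Euler characteristic is 6 − 8 + 1 = -1, which agrees with 1 − 2 + 0 = -1.

H_0 ≅ Z,  H_1 ≅ Z^2,  H_2 = 0.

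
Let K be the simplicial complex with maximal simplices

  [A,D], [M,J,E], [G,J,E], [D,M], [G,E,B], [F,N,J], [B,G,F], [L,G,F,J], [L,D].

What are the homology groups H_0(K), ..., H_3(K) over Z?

Order the vertices as A < B < D < E < F < G < J < L < M < N. Listing each simplex with vertices in this order, K has dimension 3 with simplices:

  0-simplices (10): A, B, D, E, F, G, J, L, M, N
  1-simplices (18): AD, BE, BF, BG, DL, DM, EG, EJ, EM, FG, FJ, FL, FN, GJ, GL, JL, JM, JN
  2-simplices (9): BEG, BFG, EGJ, EJM, FGJ, FGL, FJL, FJN, GJL
  3-simplices (1): FGJL

giving chain groups C_0 ≅ Z^10, C_1 ≅ Z^18, C_2 ≅ Z^9, C_3 ≅ Z^1.

Boundary ∂_1: C_1 → C_0 is given by ∂[p,q] = [q] − [p].
The resulting 10×18 matrix has rank 9, and its Smith normal form has invariant factors (1,1,1,1,1,1,1,1,1).

Boundary ∂_2: C_2 → C_1 maps a triangle to the signed sum of its edges. For instance
  ∂FGL = GL − FL + FG,
  ∂BFG = FG − BG + BF.
As a 18×9 matrix over Z this has rank 8, with invariant factors (1,1,1,1,1,1,1,1).

Boundary ∂_3: C_3 → C_2 sends each 3-simplex σ to the alternating sum Σ_i (−1)^i (σ with its i-th vertex removed). For instance
  ∂FGJL = GJL − FJL + FGL − FGJ.
This gives a 9×1 integer matrix of rank 1; reducing to Smith normal form yields diagonal entries (1).

Reading off H_k = ker ∂_k / im ∂_{k+1}:

  H_0: rank C_0 − rank ∂_1 = 10 − 9 = 1, and the invariant factors of ∂_1 are all 1, so H_0 = Z.
  H_1: rank ker ∂_1 − rank ∂_2 = (18 − 9) − 8 = 1, and the invariant factors of ∂_2 are all 1, so H_1 = Z.
  H_2: rank ker ∂_2 − rank ∂_3 = (9 − 8) − 1 = 0, and the invariant factors of ∂_3 are all 1, so H_2 = 0.
  H_3: rank ker ∂_3 − rank ∂_4 = (1 − 1) − 0 = 0, and there is no ∂_4, so H_3 = 0.

H_0 = Z,  H_1 = Z,  H_2 = 0,  H_3 = 0.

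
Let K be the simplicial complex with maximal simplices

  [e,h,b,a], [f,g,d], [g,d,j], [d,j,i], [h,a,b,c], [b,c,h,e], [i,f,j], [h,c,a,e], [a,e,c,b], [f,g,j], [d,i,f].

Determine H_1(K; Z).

K has 10 vertices, 19 edges, 16 triangles, 5 3-simplices.
rank ∂_1 = 8, rank ∂_2 = 11 ⇒ b_1 = 19 − 8 − 11 = 0; all invariant factors of ∂_2 are 1 so no torsion. So H_1 ≅ 0.

H_1 = 0.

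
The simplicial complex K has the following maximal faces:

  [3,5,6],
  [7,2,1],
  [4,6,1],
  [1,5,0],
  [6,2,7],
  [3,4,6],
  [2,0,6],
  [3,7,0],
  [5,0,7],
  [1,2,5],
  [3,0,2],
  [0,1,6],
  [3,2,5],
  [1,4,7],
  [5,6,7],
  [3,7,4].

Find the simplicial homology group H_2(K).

Take the total order 0 < 1 < 2 < 3 < 4 < 5 < 6 < 7 on the vertex set. Then K (dimension 2) consists of the simplices:

  0-simplices (8): [0], [1], [2], [3], [4], [5], [6], [7]
  1-simplices (24): (24 of them)
  2-simplices (16): [0,1,5], [0,1,6], [0,2,3], [0,2,6], [0,3,7], [0,5,7], [1,2,5], [1,2,7], [1,4,6], [1,4,7], [2,3,5], [2,6,7], [3,4,6], [3,4,7], [3,5,6], [5,6,7]

so the chain groups are C_0 ≅ Z^8, C_1 ≅ Z^24, C_2 ≅ Z^16.

Boundary ∂_1: C_1 → C_0 sends each edge [p,q] (with p < q) to q − p.
As a 8×24 matrix over Z this has rank 7, with invariant factors (1,1,1,1,1,1,1).

The boundary map ∂_2: C_2 → C_1 acts by ∂[p,q,r] = [q,r] − [p,r] + [p,q]. For instance
  ∂[5,6,7] = [6,7] − [5,7] + [5,6],
  ∂[0,5,7] = [5,7] − [0,7] + [0,5].
The resulting 24×16 matrix has rank 15, and its Smith normal form has invariant factors (1,1,1,1,1,1,1,1,1,1,1,1,1,1,1).

Reading off H_k = ker ∂_k / im ∂_{k+1}:

  H_2: rank ker ∂_2 − rank ∂_3 = (16 − 15) − 0 = 1, and there is no ∂_3, so H_2 = Z.

H_2 ≅ Z.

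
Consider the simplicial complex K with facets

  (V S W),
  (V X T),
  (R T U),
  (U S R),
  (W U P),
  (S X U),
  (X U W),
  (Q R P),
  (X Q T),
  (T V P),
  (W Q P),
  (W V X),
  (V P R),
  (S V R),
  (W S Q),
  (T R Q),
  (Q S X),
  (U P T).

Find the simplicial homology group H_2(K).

Fix the vertex order P < Q < R < S < T < U < V < W < X and write every simplex with vertices in increasing order. Then dim K = 2 and the simplices of K are:

  0-simplices (9): P, Q, R, S, T, U, V, W, X
  1-simplices (27): PQ, PR, PT, PU, PV, PW, QR, QS, QT, QW, QX, RS, RT, RU, RV, SU, SV, SW, SX, TU, TV, TX, UW, UX, VW, VX, WX
  2-simplices (18): PQR, PQW, PRV, PTU, PTV, PUW, QRT, QSW, QSX, QTX, RSU, RSV, RTU, SUX, SVW, TVX, UWX, VWX

giving chain groups C_0 ≅ Z^9, C_1 ≅ Z^27, C_2 ≅ Z^18.

∂_1: C_1 → C_0 is given by ∂[p,q] = [q] − [p].
This gives a 9×27 integer matrix of rank 8; reducing to Smith normal form yields diagonal entries (1,1,1,1,1,1,1,1).

∂_2: C_2 → C_1 sends each 2-simplex [p,q,r] to [q,r] − [p,r] + [p,q]. For instance
  ∂RSV = SV − RV + RS,
  ∂RSU = SU − RU + RS.
The resulting 27×18 matrix has rank 18, and its Smith normal form has invariant factors (1,1,1,1,1,1,1,1,1,1,1,1,1,1,1,1,1,2).

Now H_k = ker ∂_k / im ∂_{k+1}, so:

  H_2: rank ker ∂_2 − rank ∂_3 = (18 − 18) − 0 = 0, and there is no ∂_3, so H_2 ≅ 0.

H_2 = 0.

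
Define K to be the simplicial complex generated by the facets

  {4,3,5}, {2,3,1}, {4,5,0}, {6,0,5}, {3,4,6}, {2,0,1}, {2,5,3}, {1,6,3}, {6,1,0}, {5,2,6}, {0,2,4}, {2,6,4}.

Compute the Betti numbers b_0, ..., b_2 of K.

We work with the vertex ordering 0 < 1 < 2 < 3 < 4 < 5 < 6. The simplices of K, each written with vertices in increasing order, are:

  0-simplices (7): [0], [1], [2], [3], [4], [5], [6]
  1-simplices (18): [0,1], [0,2], [0,4], [0,5], [0,6], [1,2], [1,3], [1,6], [2,3], [2,4], [2,5], [2,6], [3,4], [3,5], [3,6], [4,5], [4,6], [5,6]
  2-simplices (12): [0,1,2], [0,1,6], [0,2,4], [0,4,5], [0,5,6], [1,2,3], [1,3,6], [2,3,5], [2,4,6], [2,5,6], [3,4,5], [3,4,6]

giving chain groups C_0 ≅ Z^7, C_1 ≅ Z^18, C_2 ≅ Z^12.

∂_1: C_1 → C_0 maps an edge to its endpoints' difference, ∂[p,q] = q − p. For instance
  ∂[4,5] = [5] − [4].
As a 7×18 matrix over Z this has rank 6, with invariant factors (1,1,1,1,1,1).

The boundary map ∂_2: C_2 → C_1 acts by ∂[p,q,r] = [q,r] − [p,r] + [p,q]. For instance
  ∂[0,1,2] = [1,2] − [0,2] + [0,1],
  ∂[2,5,6] = [5,6] − [2,6] + [2,5].
As a 18×12 matrix over Z this has rank 12, with invariant factors (1,1,1,1,1,1,1,1,1,1,1,2).

Computing H_k = (kernel of ∂_k) / (image of ∂_{k+1}):

  H_0: rank C_0 − rank ∂_1 = 7 − 6 = 1, and the invariant factors of ∂_1 are all 1, so H_0 = Z.
  H_1: rank ker ∂_1 − rank ∂_2 = (18 − 6) − 12 = 0, and ∂_2 has invariant factor 2 > 1, so H_1 = Z/2.
  H_2: rank ker ∂_2 − rank ∂_3 = (12 − 12) − 0 = 0, and there is no ∂_3, so H_2 = 0.

Hence the Betti numbers are b_0 = 1, b_1 = 0, b_2 = 0.

b_0 = 1, b_1 = 0, b_2 = 0.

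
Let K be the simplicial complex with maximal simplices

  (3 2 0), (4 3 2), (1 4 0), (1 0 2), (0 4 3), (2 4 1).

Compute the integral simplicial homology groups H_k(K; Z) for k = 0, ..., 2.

H_0 ≅ Z,  H_1 = 0,  H_2 ≅ Z.

Take the total order 0 < 1 < 2 < 3 < 4 on the vertex set. Then K (dimension 2) consists of the simplices:

  0-simplices (5): [0], [1], [2], [3], [4]
  1-simplices (9): [0,1], [0,2], [0,3], [0,4], [1,2], [1,4], [2,3], [2,4], [3,4]
  2-simplices (6): [0,1,2], [0,1,4], [0,2,3], [0,3,4], [1,2,4], [2,3,4]

Hence C_0 ≅ Z^5, C_1 ≅ Z^9, C_2 ≅ Z^6.

∂_1: C_1 → C_0 is given by ∂[p,q] = [q] − [p].
The 5×9 boundary matrix has rank 4 and Smith normal form diag(1,1,1,1).

∂_2: C_2 → C_1 maps a triangle to the signed sum of its edges. For instance
  ∂[0,2,3] = [2,3] − [0,3] + [0,2],
  ∂[2,3,4] = [3,4] − [2,4] + [2,3].
This gives a 9×6 integer matrix of rank 5; reducing to Smith normal form yields diagonal entries (1,1,1,1,1).

Reading off H_k = ker ∂_k / im ∂_{k+1}:

  H_0: rank C_0 − rank ∂_1 = 5 − 4 = 1, and the invariant factors of ∂_1 are all 1, so H_0 ≅ Z.
  H_1: rank ker ∂_1 − rank ∂_2 = (9 − 4) − 5 = 0, and the invariant factors of ∂_2 are all 1, so H_1 ≅ 0.
  H_2: rank ker ∂_2 − rank ∂_3 = (6 − 5) − 0 = 1, and there is no ∂_3, so H_2 ≅ Z.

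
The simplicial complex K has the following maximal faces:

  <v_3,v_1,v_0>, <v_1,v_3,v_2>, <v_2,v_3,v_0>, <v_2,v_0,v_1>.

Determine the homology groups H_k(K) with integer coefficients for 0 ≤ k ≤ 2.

H_0 ≅ Z,  H_1 = 0,  H_2 ≅ Z.

K has 4 vertices, 6 edges, 4 triangles.
rank ∂_0 = 0, rank ∂_1 = 3 ⇒ b_0 = 4 − 0 − 3 = 1; all invariant factors of ∂_1 are 1 so no torsion. So H_0 ≅ Z.
rank ∂_1 = 3, rank ∂_2 = 3 ⇒ b_1 = 6 − 3 − 3 = 0; all invariant factors of ∂_2 are 1 so no torsion. So H_1 ≅ 0.
rank ∂_2 = 3, rank ∂_3 = 0 ⇒ b_2 = 4 − 3 − 0 = 1. So H_2 ≅ Z.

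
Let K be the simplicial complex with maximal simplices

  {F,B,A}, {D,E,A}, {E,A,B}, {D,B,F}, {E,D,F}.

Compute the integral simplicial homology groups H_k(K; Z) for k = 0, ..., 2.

H_0 = Z,  H_1 = Z,  H_2 = 0.

Order the vertices as A < B < D < E < F. Listing each simplex with vertices in this order, K has dimension 2 with simplices:

  0-simplices (5): A, B, D, E, F
  1-simplices (10): AB, AD, AE, AF, BD, BE, BF, DE, DF, EF
  2-simplices (5): ABE, ABF, ADE, BDF, DEF

Hence C_0 ≅ Z^5, C_1 ≅ Z^10, C_2 ≅ Z^5.

∂_1: C_1 → C_0 maps an edge to its endpoints' difference, ∂[p,q] = q − p. For instance
  ∂BD = D − B.
The 5×10 boundary matrix has rank 4 and Smith normal form diag(1,1,1,1).

∂_2: C_2 → C_1 maps a triangle to the signed sum of its edges. For instance
  ∂ABF = BF − AF + AB,
  ∂BDF = DF − BF + BD.
The resulting 10×5 matrix has rank 5, and its Smith normal form has invariant factors (1,1,1,1,1).

Now H_k = ker ∂_k / im ∂_{k+1}, so:

  H_0: rank C_0 − rank ∂_1 = 5 − 4 = 1, and the invariant factors of ∂_1 are all 1, so H_0 ≅ Z.
  H_1: rank ker ∂_1 − rank ∂_2 = (10 − 4) − 5 = 1, and the invariant factors of ∂_2 are all 1, so H_1 ≅ Z.
  H_2: rank ker ∂_2 − rank ∂_3 = (5 − 5) − 0 = 0, and there is no ∂_3, so H_2 ≅ 0.

As a check, the Euler characteristic is 5 − 10 + 5 = 0, which agrees with 1 − 1 + 0 = 0.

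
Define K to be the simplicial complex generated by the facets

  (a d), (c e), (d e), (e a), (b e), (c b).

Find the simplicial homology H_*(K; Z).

H_0 = Z,  H_1 = Z^2.

We work with the vertex ordering a < b < c < d < e. The simplices of K, each written with vertices in increasing order, are:

  0-simplices (5): a, b, c, d, e
  1-simplices (6): ad, ae, bc, be, ce, de

Hence C_0 ≅ Z^5, C_1 ≅ Z^6.

∂_1: C_1 → C_0 maps an edge to its endpoints' difference, ∂[p,q] = q − p. For instance
  ∂bc = c − b.
The 5×6 boundary matrix has rank 4 and Smith normal form diag(1,1,1,1).

Computing H_k = (kernel of ∂_k) / (image of ∂_{k+1}):

  H_0: rank C_0 − rank ∂_1 = 5 − 4 = 1, and the invariant factors of ∂_1 are all 1, so H_0 ≅ Z.
  H_1: rank ker ∂_1 − rank ∂_2 = (6 − 4) − 0 = 2, and there is no ∂_2, so H_1 ≅ Z^2.

As a check, the Euler characteristic is 5 − 6 = -1, which agrees with 1 − 2 = -1.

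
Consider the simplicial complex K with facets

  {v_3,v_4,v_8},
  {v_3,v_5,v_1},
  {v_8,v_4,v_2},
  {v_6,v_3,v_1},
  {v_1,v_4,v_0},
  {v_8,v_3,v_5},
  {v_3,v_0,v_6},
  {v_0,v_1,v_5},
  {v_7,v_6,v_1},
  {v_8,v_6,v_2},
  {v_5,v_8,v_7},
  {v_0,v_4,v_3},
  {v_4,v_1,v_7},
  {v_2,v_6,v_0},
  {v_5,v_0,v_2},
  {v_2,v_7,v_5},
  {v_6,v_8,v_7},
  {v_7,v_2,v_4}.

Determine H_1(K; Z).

H_1 ≅ Z × Z/2.

Fix the vertex order v_0 < v_1 < v_2 < v_3 < v_4 < v_5 < v_6 < v_7 < v_8 and write every simplex with vertices in increasing order. Then dim K = 2 and the simplices of K are:

  0-simplices (9): [v_0], [v_1], [v_2], [v_3], [v_4], [v_5], [v_6], [v_7], [v_8]
  1-simplices (27): (27 of them)
  2-simplices (18): (18 of them)

giving chain groups C_0 ≅ Z^9, C_1 ≅ Z^27, C_2 ≅ Z^18.

The boundary map ∂_1: C_1 → C_0 is given by ∂[p,q] = [q] − [p]. For instance
  ∂[v_4,v_8] = [v_8] − [v_4].
As a 9×27 matrix over Z this has rank 8, with invariant factors (1,1,1,1,1,1,1,1).

∂_2: C_2 → C_1 sends each 2-simplex [p,q,r] to [q,r] − [p,r] + [p,q]. For instance
  ∂[v_0,v_1,v_4] = [v_1,v_4] − [v_0,v_4] + [v_0,v_1],
  ∂[v_3,v_5,v_8] = [v_5,v_8] − [v_3,v_8] + [v_3,v_5].
The 27×18 boundary matrix has rank 18 and Smith normal form diag(1,1,1,1,1,1,1,1,1,1,1,1,1,1,1,1,1,2).

Computing H_k = (kernel of ∂_k) / (image of ∂_{k+1}):

  H_1: rank ker ∂_1 − rank ∂_2 = (27 − 8) − 18 = 1, and ∂_2 has invariant factor 2 > 1, so H_1 = Z × Z/2.

(K is a triangulation of the Klein bottle.)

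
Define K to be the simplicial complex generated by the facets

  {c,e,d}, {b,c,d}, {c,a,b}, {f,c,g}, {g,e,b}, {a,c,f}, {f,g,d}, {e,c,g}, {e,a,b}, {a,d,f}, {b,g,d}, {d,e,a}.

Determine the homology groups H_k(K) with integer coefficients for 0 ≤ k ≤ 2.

K has 7 vertices, 18 edges, 12 triangles.
rank ∂_0 = 0, rank ∂_1 = 6 ⇒ b_0 = 7 − 0 − 6 = 1; all invariant factors of ∂_1 are 1 so no torsion. So H_0 ≅ Z.
rank ∂_1 = 6, rank ∂_2 = 12 ⇒ b_1 = 18 − 6 − 12 = 0; ∂_2 has invariant factor(s) [2] giving torsion. So H_1 ≅ Z/2.
rank ∂_2 = 12, rank ∂_3 = 0 ⇒ b_2 = 12 − 12 − 0 = 0. So H_2 ≅ 0.

H_0 = Z,  H_1 = Z/2,  H_2 = 0.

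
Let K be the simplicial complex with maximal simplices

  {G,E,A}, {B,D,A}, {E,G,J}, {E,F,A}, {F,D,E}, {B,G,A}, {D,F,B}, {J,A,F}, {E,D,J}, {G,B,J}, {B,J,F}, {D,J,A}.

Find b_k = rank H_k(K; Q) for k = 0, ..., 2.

b_0 = 1, b_1 = 0, b_2 = 0.

K has 7 vertices, 18 edges, 12 triangles.
rank ∂_0 = 0, rank ∂_1 = 6 ⇒ b_0 = 7 − 0 − 6 = 1; all invariant factors of ∂_1 are 1 so no torsion. So H_0 ≅ Z.
rank ∂_1 = 6, rank ∂_2 = 12 ⇒ b_1 = 18 − 6 − 12 = 0; ∂_2 has invariant factor(s) [2] giving torsion. So H_1 ≅ Z/2Z.
rank ∂_2 = 12, rank ∂_3 = 0 ⇒ b_2 = 12 − 12 − 0 = 0. So H_2 ≅ 0.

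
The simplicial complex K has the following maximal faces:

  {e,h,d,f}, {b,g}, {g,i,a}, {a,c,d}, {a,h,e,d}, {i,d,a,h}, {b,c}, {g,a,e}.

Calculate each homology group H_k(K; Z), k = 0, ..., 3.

H_0 = Z,  H_1 = Z,  H_2 = 0,  H_3 = 0.

Order the vertices as a < b < c < d < e < f < g < h < i. Listing each simplex with vertices in this order, K has dimension 3 with simplices:

  0-simplices (9): a, b, c, d, e, f, g, h, i
  1-simplices (19): ac, ad, ae, ag, ah, ai, bc, bg, cd, de, df, dh, di, ef, eg, eh, fh, gi, hi
  2-simplices (13): acd, ade, adh, adi, aeg, aeh, agi, ahi, def, deh, dfh, dhi, efh
  3-simplices (3): adeh, adhi, defh

Hence C_0 ≅ Z^9, C_1 ≅ Z^19, C_2 ≅ Z^13, C_3 ≅ Z^3.

The boundary map ∂_1: C_1 → C_0 maps an edge to its endpoints' difference, ∂[p,q] = q − p.
This gives a 9×19 integer matrix of rank 8; reducing to Smith normal form yields diagonal entries (1,1,1,1,1,1,1,1).

Boundary ∂_2: C_2 → C_1 acts by ∂[p,q,r] = [q,r] − [p,r] + [p,q]. For instance
  ∂efh = fh − eh + ef,
  ∂ade = de − ae + ad.
This gives a 19×13 integer matrix of rank 10; reducing to Smith normal form yields diagonal entries (1,1,1,1,1,1,1,1,1,1).

Boundary ∂_3: C_3 → C_2 sends each 3-simplex σ to the alternating sum Σ_i (−1)^i (σ with its i-th vertex removed). For instance
  ∂adeh = deh − aeh + adh − ade,
  ∂defh = efh − dfh + deh − def.
This gives a 13×3 integer matrix of rank 3; reducing to Smith normal form yields diagonal entries (1,1,1).

From H_k ≅ ker(∂_k) / im(∂_{k+1}) we obtain:

  H_0: rank C_0 − rank ∂_1 = 9 − 8 = 1, and the invariant factors of ∂_1 are all 1, so H_0 = Z.
  H_1: rank ker ∂_1 − rank ∂_2 = (19 − 8) − 10 = 1, and the invariant factors of ∂_2 are all 1, so H_1 = Z.
  H_2: rank ker ∂_2 − rank ∂_3 = (13 − 10) − 3 = 0, and the invariant factors of ∂_3 are all 1, so H_2 = 0.
  H_3: rank ker ∂_3 − rank ∂_4 = (3 − 3) − 0 = 0, and there is no ∂_4, so H_3 = 0.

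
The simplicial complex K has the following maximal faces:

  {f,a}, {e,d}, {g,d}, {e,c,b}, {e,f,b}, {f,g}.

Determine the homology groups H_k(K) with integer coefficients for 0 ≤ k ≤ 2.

H_0 = Z,  H_1 = Z,  H_2 = 0.

Take the total order a < b < c < d < e < f < g on the vertex set. Then K (dimension 2) consists of the simplices:

  0-simplices (7): a, b, c, d, e, f, g
  1-simplices (9): af, bc, be, bf, ce, de, dg, ef, fg
  2-simplices (2): bce, bef

so the chain groups are C_0 ≅ Z^7, C_1 ≅ Z^9, C_2 ≅ Z^2.

The boundary map ∂_1: C_1 → C_0 sends each edge [p,q] (with p < q) to q − p. For instance
  ∂bf = f − b.
As a 7×9 matrix over Z this has rank 6, with invariant factors (1,1,1,1,1,1).

The boundary map ∂_2: C_2 → C_1 sends each 2-simplex [p,q,r] to [q,r] − [p,r] + [p,q]. For instance
  ∂bce = ce − be + bc,
  ∂bef = ef − bf + be.
This gives a 9×2 integer matrix of rank 2; reducing to Smith normal form yields diagonal entries (1,1).

Now H_k = ker ∂_k / im ∂_{k+1}, so:

  H_0: rank C_0 − rank ∂_1 = 7 − 6 = 1, and the invariant factors of ∂_1 are all 1, so H_0 ≅ Z.
  H_1: rank ker ∂_1 − rank ∂_2 = (9 − 6) − 2 = 1, and the invariant factors of ∂_2 are all 1, so H_1 ≅ Z.
  H_2: rank ker ∂_2 − rank ∂_3 = (2 − 2) − 0 = 0, and there is no ∂_3, so H_2 ≅ 0.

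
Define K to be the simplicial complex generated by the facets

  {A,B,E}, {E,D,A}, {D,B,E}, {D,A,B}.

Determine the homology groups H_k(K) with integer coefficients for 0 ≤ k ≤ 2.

H_0 ≅ Z,  H_1 = 0,  H_2 ≅ Z.

Order the vertices as A < B < D < E. Listing each simplex with vertices in this order, K has dimension 2 with simplices:

  0-simplices (4): A, B, D, E
  1-simplices (6): AB, AD, AE, BD, BE, DE
  2-simplices (4): ABD, ABE, ADE, BDE

giving chain groups C_0 ≅ Z^4, C_1 ≅ Z^6, C_2 ≅ Z^4.

∂_1: C_1 → C_0 is given by ∂[p,q] = [q] − [p].
The 4×6 boundary matrix has rank 3 and Smith normal form diag(1,1,1).

The boundary map ∂_2: C_2 → C_1 acts by ∂[p,q,r] = [q,r] − [p,r] + [p,q]. For instance
  ∂ABE = BE − AE + AB,
  ∂ABD = BD − AD + AB.
This gives a 6×4 integer matrix of rank 3; reducing to Smith normal form yields diagonal entries (1,1,1).

Computing H_k = (kernel of ∂_k) / (image of ∂_{k+1}):

  H_0: rank C_0 − rank ∂_1 = 4 − 3 = 1, and the invariant factors of ∂_1 are all 1, so H_0 ≅ Z.
  H_1: rank ker ∂_1 − rank ∂_2 = (6 − 3) − 3 = 0, and the invariant factors of ∂_2 are all 1, so H_1 ≅ 0.
  H_2: rank ker ∂_2 − rank ∂_3 = (4 − 3) − 0 = 1, and there is no ∂_3, so H_2 ≅ Z.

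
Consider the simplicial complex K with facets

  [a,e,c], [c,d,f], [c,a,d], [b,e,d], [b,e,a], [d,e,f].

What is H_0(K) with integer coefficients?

Order the vertices as a < b < c < d < e < f. Listing each simplex with vertices in this order, K has dimension 2 with simplices:

  0-simplices (6): a, b, c, d, e, f
  1-simplices (12): ab, ac, ad, ae, bd, be, cd, ce, cf, de, df, ef
  2-simplices (6): abe, acd, ace, bde, cdf, def

giving chain groups C_0 ≅ Z^6, C_1 ≅ Z^12, C_2 ≅ Z^6.

The boundary map ∂_1: C_1 → C_0 is given by ∂[p,q] = [q] − [p]. For instance
  ∂ae = e − a.
The 6×12 boundary matrix has rank 5 and Smith normal form diag(1,1,1,1,1).

Boundary ∂_2: C_2 → C_1 maps a triangle to the signed sum of its edges. For instance
  ∂ace = ce − ae + ac,
  ∂bde = de − be + bd.
The 12×6 boundary matrix has rank 6 and Smith normal form diag(1,1,1,1,1,1).

Reading off H_k = ker ∂_k / im ∂_{k+1}:

  H_0: rank C_0 − rank ∂_1 = 6 − 5 = 1, and the invariant factors of ∂_1 are all 1, so H_0 ≅ Z.

H_0 ≅ Z.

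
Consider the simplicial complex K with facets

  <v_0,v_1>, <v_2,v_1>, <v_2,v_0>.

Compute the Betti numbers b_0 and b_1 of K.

Fix the vertex order v_0 < v_1 < v_2 and write every simplex with vertices in increasing order. Then dim K = 1 and the simplices of K are:

  0-simplices (3): [v_0], [v_1], [v_2]
  1-simplices (3): [v_0,v_1], [v_0,v_2], [v_1,v_2]

Hence C_0 ≅ Z^3, C_1 ≅ Z^3.

∂_1: C_1 → C_0 maps an edge to its endpoints' difference, ∂[p,q] = q − p. For instance
  ∂[v_0,v_1] = [v_1] − [v_0].
The resulting 3×3 matrix has rank 2, and its Smith normal form has invariant factors (1,1).

From H_k ≅ ker(∂_k) / im(∂_{k+1}) we obtain:

  H_0: rank C_0 − rank ∂_1 = 3 − 2 = 1, and the invariant factors of ∂_1 are all 1, so H_0 ≅ Z.
  H_1: rank ker ∂_1 − rank ∂_2 = (3 − 2) − 0 = 1, and there is no ∂_2, so H_1 ≅ Z.

As a check, the Euler characteristic is 3 − 3 = 0, which agrees with 1 − 1 = 0.

Hence the Betti numbers are b_0 = 1, b_1 = 1.

b_0 = 1, b_1 = 1.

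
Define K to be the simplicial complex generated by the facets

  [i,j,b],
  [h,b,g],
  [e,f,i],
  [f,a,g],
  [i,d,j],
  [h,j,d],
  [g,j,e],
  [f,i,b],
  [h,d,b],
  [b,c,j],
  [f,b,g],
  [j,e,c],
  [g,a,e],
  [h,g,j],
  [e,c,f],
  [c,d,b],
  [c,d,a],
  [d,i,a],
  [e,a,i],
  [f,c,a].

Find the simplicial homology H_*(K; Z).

H_0 ≅ Z,  H_1 ≅ Z ⊕ Z_2,  H_2 = 0.

We work with the vertex ordering a < b < c < d < e < f < g < h < i < j. The simplices of K, each written with vertices in increasing order, are:

  0-simplices (10): a, b, c, d, e, f, g, h, i, j
  1-simplices (30): ac, ad, ae, af, ag, ai, bc, bd, bf, bg, bh, bi, bj, cd, ce, cf, cj, dh, di, dj, ef, eg, ei, ej, fg, fi, gh, gj, hj, ij
  2-simplices (20): acd, acf, adi, aeg, aei, afg, bcd, bcj, bdh, bfg, bfi, bgh, bij, cef, cej, dhj, dij, efi, egj, ghj

giving chain groups C_0 ≅ Z^10, C_1 ≅ Z^30, C_2 ≅ Z^20.

∂_1: C_1 → C_0 maps an edge to its endpoints' difference, ∂[p,q] = q − p.
This gives a 10×30 integer matrix of rank 9; reducing to Smith normal form yields diagonal entries (1,1,1,1,1,1,1,1,1).

The boundary map ∂_2: C_2 → C_1 sends each 2-simplex [p,q,r] to [q,r] − [p,r] + [p,q]. For instance
  ∂bdh = dh − bh + bd,
  ∂adi = di − ai + ad.
The 30×20 boundary matrix has rank 20 and Smith normal form diag(1,1,1,1,1,1,1,1,1,1,1,1,1,1,1,1,1,1,1,2).

Computing H_k = (kernel of ∂_k) / (image of ∂_{k+1}):

  H_0: rank C_0 − rank ∂_1 = 10 − 9 = 1, and the invariant factors of ∂_1 are all 1, so H_0 ≅ Z.
  H_1: rank ker ∂_1 − rank ∂_2 = (30 − 9) − 20 = 1, and ∂_2 has invariant factor 2 > 1, so H_1 ≅ Z ⊕ Z_2.
  H_2: rank ker ∂_2 − rank ∂_3 = (20 − 20) − 0 = 0, and there is no ∂_3, so H_2 ≅ 0.

As a check, the Euler characteristic is 10 − 30 + 20 = 0, which agrees with 1 − 1 + 0 = 0.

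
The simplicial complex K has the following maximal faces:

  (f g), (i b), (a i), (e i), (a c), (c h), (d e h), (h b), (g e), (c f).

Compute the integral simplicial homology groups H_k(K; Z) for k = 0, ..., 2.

Take the total order a < b < c < d < e < f < g < h < i on the vertex set. Then K (dimension 2) consists of the simplices:

  0-simplices (9): a, b, c, d, e, f, g, h, i
  1-simplices (12): ac, ai, bh, bi, cf, ch, de, dh, eg, eh, ei, fg
  2-simplices (1): deh

giving chain groups C_0 ≅ Z^9, C_1 ≅ Z^12, C_2 ≅ Z^1.

The boundary map ∂_1: C_1 → C_0 is given by ∂[p,q] = [q] − [p].
The resulting 9×12 matrix has rank 8, and its Smith normal form has invariant factors (1,1,1,1,1,1,1,1).

The boundary map ∂_2: C_2 → C_1 sends each 2-simplex [p,q,r] to [q,r] − [p,r] + [p,q]. For instance
  ∂deh = eh − dh + de.
The resulting 12×1 matrix has rank 1, and its Smith normal form has invariant factors (1).

Reading off H_k = ker ∂_k / im ∂_{k+1}:

  H_0: rank C_0 − rank ∂_1 = 9 − 8 = 1, and the invariant factors of ∂_1 are all 1, so H_0 = Z.
  H_1: rank ker ∂_1 − rank ∂_2 = (12 − 8) − 1 = 3, and the invariant factors of ∂_2 are all 1, so H_1 = Z^3.
  H_2: rank ker ∂_2 − rank ∂_3 = (1 − 1) − 0 = 0, and there is no ∂_3, so H_2 = 0.

As a check, the Euler characteristic is 9 − 12 + 1 = -2, which agrees with 1 − 3 + 0 = -2.

H_0 ≅ Z,  H_1 ≅ Z^3,  H_2 = 0.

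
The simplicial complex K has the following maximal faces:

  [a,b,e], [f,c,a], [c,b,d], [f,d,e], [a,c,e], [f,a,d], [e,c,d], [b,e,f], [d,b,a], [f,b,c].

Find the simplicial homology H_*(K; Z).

H_0 = Z,  H_1 = Z/2,  H_2 = 0.

K has 6 vertices, 15 edges, 10 triangles.
rank ∂_0 = 0, rank ∂_1 = 5 ⇒ b_0 = 6 − 0 − 5 = 1; all invariant factors of ∂_1 are 1 so no torsion. So H_0 = Z.
rank ∂_1 = 5, rank ∂_2 = 10 ⇒ b_1 = 15 − 5 − 10 = 0; ∂_2 has invariant factor(s) [2] giving torsion. So H_1 = Z/2.
rank ∂_2 = 10, rank ∂_3 = 0 ⇒ b_2 = 10 − 10 − 0 = 0. So H_2 = 0.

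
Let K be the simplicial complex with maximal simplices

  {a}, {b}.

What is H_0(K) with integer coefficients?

H_0 = Z^2.

Order the vertices as a < b. Listing each simplex with vertices in this order, K has dimension 0 with simplices:

  0-simplices (2): a, b

giving chain groups C_0 ≅ Z^2.

Now H_k = ker ∂_k / im ∂_{k+1}, so:

  H_0: rank C_0 − rank ∂_1 = 2 − 0 = 2, and there is no ∂_1, so H_0 ≅ Z^2.

(K is a triangulation of a set of 2 points.)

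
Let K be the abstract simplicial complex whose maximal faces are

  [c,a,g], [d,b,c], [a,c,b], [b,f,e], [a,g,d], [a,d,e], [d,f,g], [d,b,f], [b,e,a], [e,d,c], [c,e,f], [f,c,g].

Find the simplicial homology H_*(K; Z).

Order the vertices as a < b < c < d < e < f < g. Listing each simplex with vertices in this order, K has dimension 2 with simplices:

  0-simplices (7): a, b, c, d, e, f, g
  1-simplices (18): ab, ac, ad, ae, ag, bc, bd, be, bf, cd, ce, cf, cg, de, df, dg, ef, fg
  2-simplices (12): abc, abe, acg, ade, adg, bcd, bdf, bef, cde, cef, cfg, dfg

so the chain groups are C_0 ≅ Z^7, C_1 ≅ Z^18, C_2 ≅ Z^12.

Boundary ∂_1: C_1 → C_0 is given by ∂[p,q] = [q] − [p]. For instance
  ∂cg = g − c.
The 7×18 boundary matrix has rank 6 and Smith normal form diag(1,1,1,1,1,1).

Boundary ∂_2: C_2 → C_1 sends each 2-simplex [p,q,r] to [q,r] − [p,r] + [p,q]. For instance
  ∂bef = ef − bf + be,
  ∂bcd = cd − bd + bc.
As a 18×12 matrix over Z this has rank 12, with invariant factors (1,1,1,1,1,1,1,1,1,1,1,2).

From H_k ≅ ker(∂_k) / im(∂_{k+1}) we obtain:

  H_0: rank C_0 − rank ∂_1 = 7 − 6 = 1, and the invariant factors of ∂_1 are all 1, so H_0 ≅ Z.
  H_1: rank ker ∂_1 − rank ∂_2 = (18 − 6) − 12 = 0, and ∂_2 has invariant factor 2 > 1, so H_1 ≅ Z/2Z.
  H_2: rank ker ∂_2 − rank ∂_3 = (12 − 12) − 0 = 0, and there is no ∂_3, so H_2 ≅ 0.

(K is a triangulation of the real projective plane RP^2.)

H_0 ≅ Z,  H_1 ≅ Z/2Z,  H_2 = 0.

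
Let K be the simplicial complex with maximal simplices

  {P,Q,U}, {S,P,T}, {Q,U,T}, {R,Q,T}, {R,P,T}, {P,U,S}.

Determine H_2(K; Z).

Order the vertices as P < Q < R < S < T < U. Listing each simplex with vertices in this order, K has dimension 2 with simplices:

  0-simplices (6): P, Q, R, S, T, U
  1-simplices (12): PQ, PR, PS, PT, PU, QR, QT, QU, RT, ST, SU, TU
  2-simplices (6): PQU, PRT, PST, PSU, QRT, QTU

so the chain groups are C_0 ≅ Z^6, C_1 ≅ Z^12, C_2 ≅ Z^6.

∂_1: C_1 → C_0 sends each edge [p,q] (with p < q) to q − p. For instance
  ∂PQ = Q − P.
The resulting 6×12 matrix has rank 5, and its Smith normal form has invariant factors (1,1,1,1,1).

∂_2: C_2 → C_1 sends each 2-simplex [p,q,r] to [q,r] − [p,r] + [p,q]. For instance
  ∂PST = ST − PT + PS,
  ∂PRT = RT − PT + PR.
As a 12×6 matrix over Z this has rank 6, with invariant factors (1,1,1,1,1,1).

Now H_k = ker ∂_k / im ∂_{k+1}, so:

  H_2: rank ker ∂_2 − rank ∂_3 = (6 − 6) − 0 = 0, and there is no ∂_3, so H_2 ≅ 0.

H_2 ≅ 0.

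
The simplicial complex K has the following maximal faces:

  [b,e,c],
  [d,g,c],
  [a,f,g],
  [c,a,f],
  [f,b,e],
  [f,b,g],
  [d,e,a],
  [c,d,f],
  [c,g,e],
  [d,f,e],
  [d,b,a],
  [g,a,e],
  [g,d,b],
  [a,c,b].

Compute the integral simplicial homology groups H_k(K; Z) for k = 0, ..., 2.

H_0 ≅ Z,  H_1 ≅ Z^2,  H_2 ≅ Z.

Fix the vertex order a < b < c < d < e < f < g and write every simplex with vertices in increasing order. Then dim K = 2 and the simplices of K are:

  0-simplices (7): a, b, c, d, e, f, g
  1-simplices (21): ab, ac, ad, ae, af, ag, bc, bd, be, bf, bg, cd, ce, cf, cg, de, df, dg, ef, eg, fg
  2-simplices (14): abc, abd, acf, ade, aeg, afg, bce, bdg, bef, bfg, cdf, cdg, ceg, def

Hence C_0 ≅ Z^7, C_1 ≅ Z^21, C_2 ≅ Z^14.

∂_1: C_1 → C_0 sends each edge [p,q] (with p < q) to q − p.
As a 7×21 matrix over Z this has rank 6, with invariant factors (1,1,1,1,1,1).

Boundary ∂_2: C_2 → C_1 acts by ∂[p,q,r] = [q,r] − [p,r] + [p,q]. For instance
  ∂cdg = dg − cg + cd,
  ∂acf = cf − af + ac.
The 21×14 boundary matrix has rank 13 and Smith normal form diag(1,1,1,1,1,1,1,1,1,1,1,1,1).

From H_k ≅ ker(∂_k) / im(∂_{k+1}) we obtain:

  H_0: rank C_0 − rank ∂_1 = 7 − 6 = 1, and the invariant factors of ∂_1 are all 1, so H_0 = Z.
  H_1: rank ker ∂_1 − rank ∂_2 = (21 − 6) − 13 = 2, and the invariant factors of ∂_2 are all 1, so H_1 = Z^2.
  H_2: rank ker ∂_2 − rank ∂_3 = (14 − 13) − 0 = 1, and there is no ∂_3, so H_2 = Z.

As a check, the Euler characteristic is 7 − 21 + 14 = 0, which agrees with 1 − 2 + 1 = 0.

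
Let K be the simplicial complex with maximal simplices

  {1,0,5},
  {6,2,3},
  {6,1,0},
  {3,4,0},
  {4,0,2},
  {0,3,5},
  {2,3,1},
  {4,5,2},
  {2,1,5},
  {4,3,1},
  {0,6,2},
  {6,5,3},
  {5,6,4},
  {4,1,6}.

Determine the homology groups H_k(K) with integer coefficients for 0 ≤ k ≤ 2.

We work with the vertex ordering 0 < 1 < 2 < 3 < 4 < 5 < 6. The simplices of K, each written with vertices in increasing order, are:

  0-simplices (7): [0], [1], [2], [3], [4], [5], [6]
  1-simplices (21): [0,1], [0,2], [0,3], [0,4], [0,5], [0,6], [1,2], [1,3], [1,4], [1,5], [1,6], [2,3], [2,4], [2,5], [2,6], [3,4], [3,5], [3,6], [4,5], [4,6], [5,6]
  2-simplices (14): [0,1,5], [0,1,6], [0,2,4], [0,2,6], [0,3,4], [0,3,5], [1,2,3], [1,2,5], [1,3,4], [1,4,6], [2,3,6], [2,4,5], [3,5,6], [4,5,6]

giving chain groups C_0 ≅ Z^7, C_1 ≅ Z^21, C_2 ≅ Z^14.

Boundary ∂_1: C_1 → C_0 is given by ∂[p,q] = [q] − [p]. For instance
  ∂[0,5] = [5] − [0].
The resulting 7×21 matrix has rank 6, and its Smith normal form has invariant factors (1,1,1,1,1,1).

∂_2: C_2 → C_1 sends each 2-simplex [p,q,r] to [q,r] − [p,r] + [p,q]. For instance
  ∂[0,2,4] = [2,4] − [0,4] + [0,2],
  ∂[0,1,6] = [1,6] − [0,6] + [0,1].
This gives a 21×14 integer matrix of rank 13; reducing to Smith normal form yields diagonal entries (1,1,1,1,1,1,1,1,1,1,1,1,1).

Now H_k = ker ∂_k / im ∂_{k+1}, so:

  H_0: rank C_0 − rank ∂_1 = 7 − 6 = 1, and the invariant factors of ∂_1 are all 1, so H_0 ≅ Z.
  H_1: rank ker ∂_1 − rank ∂_2 = (21 − 6) − 13 = 2, and the invariant factors of ∂_2 are all 1, so H_1 ≅ Z^2.
  H_2: rank ker ∂_2 − rank ∂_3 = (14 − 13) − 0 = 1, and there is no ∂_3, so H_2 ≅ Z.

H_0 = Z,  H_1 = Z^2,  H_2 = Z.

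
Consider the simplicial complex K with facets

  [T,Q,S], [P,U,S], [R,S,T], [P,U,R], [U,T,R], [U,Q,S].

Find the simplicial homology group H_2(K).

Order the vertices as P < Q < R < S < T < U. Listing each simplex with vertices in this order, K has dimension 2 with simplices:

  0-simplices (6): P, Q, R, S, T, U
  1-simplices (12): PR, PS, PU, QS, QT, QU, RS, RT, RU, ST, SU, TU
  2-simplices (6): PRU, PSU, QST, QSU, RST, RTU

so the chain groups are C_0 ≅ Z^6, C_1 ≅ Z^12, C_2 ≅ Z^6.

∂_1: C_1 → C_0 maps an edge to its endpoints' difference, ∂[p,q] = q − p. For instance
  ∂QS = S − Q.
The resulting 6×12 matrix has rank 5, and its Smith normal form has invariant factors (1,1,1,1,1).

∂_2: C_2 → C_1 sends each 2-simplex [p,q,r] to [q,r] − [p,r] + [p,q]. For instance
  ∂PSU = SU − PU + PS,
  ∂QST = ST − QT + QS.
As a 12×6 matrix over Z this has rank 6, with invariant factors (1,1,1,1,1,1).

From H_k ≅ ker(∂_k) / im(∂_{k+1}) we obtain:

  H_2: rank ker ∂_2 − rank ∂_3 = (6 − 6) − 0 = 0, and there is no ∂_3, so H_2 = 0.

(K is a triangulation of the cylinder S^1 x I.)

H_2 ≅ 0.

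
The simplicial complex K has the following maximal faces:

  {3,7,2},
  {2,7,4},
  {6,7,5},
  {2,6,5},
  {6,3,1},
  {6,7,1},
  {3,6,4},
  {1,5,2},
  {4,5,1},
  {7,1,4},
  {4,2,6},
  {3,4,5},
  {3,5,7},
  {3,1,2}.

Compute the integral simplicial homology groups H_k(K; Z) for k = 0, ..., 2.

We work with the vertex ordering 1 < 2 < 3 < 4 < 5 < 6 < 7. The simplices of K, each written with vertices in increasing order, are:

  0-simplices (7): [1], [2], [3], [4], [5], [6], [7]
  1-simplices (21): [1,2], [1,3], [1,4], [1,5], [1,6], [1,7], [2,3], [2,4], [2,5], [2,6], [2,7], [3,4], [3,5], [3,6], [3,7], [4,5], [4,6], [4,7], [5,6], [5,7], [6,7]
  2-simplices (14): [1,2,3], [1,2,5], [1,3,6], [1,4,5], [1,4,7], [1,6,7], [2,3,7], [2,4,6], [2,4,7], [2,5,6], [3,4,5], [3,4,6], [3,5,7], [5,6,7]

so the chain groups are C_0 ≅ Z^7, C_1 ≅ Z^21, C_2 ≅ Z^14.

∂_1: C_1 → C_0 sends each edge [p,q] (with p < q) to q − p. For instance
  ∂[4,5] = [5] − [4].
The 7×21 boundary matrix has rank 6 and Smith normal form diag(1,1,1,1,1,1).

Boundary ∂_2: C_2 → C_1 maps a triangle to the signed sum of its edges. For instance
  ∂[1,6,7] = [6,7] − [1,7] + [1,6],
  ∂[3,4,5] = [4,5] − [3,5] + [3,4].
The 21×14 boundary matrix has rank 13 and Smith normal form diag(1,1,1,1,1,1,1,1,1,1,1,1,1).

Reading off H_k = ker ∂_k / im ∂_{k+1}:

  H_0: rank C_0 − rank ∂_1 = 7 − 6 = 1, and the invariant factors of ∂_1 are all 1, so H_0 = Z.
  H_1: rank ker ∂_1 − rank ∂_2 = (21 − 6) − 13 = 2, and the invariant factors of ∂_2 are all 1, so H_1 = Z^2.
  H_2: rank ker ∂_2 − rank ∂_3 = (14 − 13) − 0 = 1, and there is no ∂_3, so H_2 = Z.

As a check, the Euler characteristic is 7 − 21 + 14 = 0, which agrees with 1 − 2 + 1 = 0.

H_0 = Z,  H_1 = Z^2,  H_2 = Z.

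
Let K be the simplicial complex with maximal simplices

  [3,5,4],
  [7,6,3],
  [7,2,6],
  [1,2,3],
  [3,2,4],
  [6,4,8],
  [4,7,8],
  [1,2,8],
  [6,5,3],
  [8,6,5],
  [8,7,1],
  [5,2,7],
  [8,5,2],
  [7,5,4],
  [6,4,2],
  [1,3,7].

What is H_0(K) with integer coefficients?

H_0 ≅ Z.

We work with the vertex ordering 1 < 2 < 3 < 4 < 5 < 6 < 7 < 8. The simplices of K, each written with vertices in increasing order, are:

  0-simplices (8): [1], [2], [3], [4], [5], [6], [7], [8]
  1-simplices (24): (24 of them)
  2-simplices (16): [1,2,3], [1,2,8], [1,3,7], [1,7,8], [2,3,4], [2,4,6], [2,5,7], [2,5,8], [2,6,7], [3,4,5], [3,5,6], [3,6,7], [4,5,7], [4,6,8], [4,7,8], [5,6,8]

Hence C_0 ≅ Z^8, C_1 ≅ Z^24, C_2 ≅ Z^16.

The boundary map ∂_1: C_1 → C_0 sends each edge [p,q] (with p < q) to q − p. For instance
  ∂[2,5] = [5] − [2].
The 8×24 boundary matrix has rank 7 and Smith normal form diag(1,1,1,1,1,1,1).

∂_2: C_2 → C_1 sends each 2-simplex [p,q,r] to [q,r] − [p,r] + [p,q]. For instance
  ∂[2,3,4] = [3,4] − [2,4] + [2,3],
  ∂[4,7,8] = [7,8] − [4,8] + [4,7].
The 24×16 boundary matrix has rank 15 and Smith normal form diag(1,1,1,1,1,1,1,1,1,1,1,1,1,1,1).

From H_k ≅ ker(∂_k) / im(∂_{k+1}) we obtain:

  H_0: rank C_0 − rank ∂_1 = 8 − 7 = 1, and the invariant factors of ∂_1 are all 1, so H_0 = Z.

(K is a triangulation of the torus T^2.)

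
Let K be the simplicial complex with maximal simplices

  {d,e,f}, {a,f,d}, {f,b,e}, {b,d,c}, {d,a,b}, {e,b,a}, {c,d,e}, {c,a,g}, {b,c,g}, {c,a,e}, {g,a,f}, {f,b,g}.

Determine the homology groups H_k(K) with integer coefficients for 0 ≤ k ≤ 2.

H_0 = Z,  H_1 = Z/2,  H_2 = 0.

Order the vertices as a < b < c < d < e < f < g. Listing each simplex with vertices in this order, K has dimension 2 with simplices:

  0-simplices (7): a, b, c, d, e, f, g
  1-simplices (18): ab, ac, ad, ae, af, ag, bc, bd, be, bf, bg, cd, ce, cg, de, df, ef, fg
  2-simplices (12): abd, abe, ace, acg, adf, afg, bcd, bcg, bef, bfg, cde, def

giving chain groups C_0 ≅ Z^7, C_1 ≅ Z^18, C_2 ≅ Z^12.

Boundary ∂_1: C_1 → C_0 is given by ∂[p,q] = [q] − [p]. For instance
  ∂ag = g − a.
The resulting 7×18 matrix has rank 6, and its Smith normal form has invariant factors (1,1,1,1,1,1).

The boundary map ∂_2: C_2 → C_1 acts by ∂[p,q,r] = [q,r] − [p,r] + [p,q]. For instance
  ∂afg = fg − ag + af,
  ∂def = ef − df + de.
As a 18×12 matrix over Z this has rank 12, with invariant factors (1,1,1,1,1,1,1,1,1,1,1,2).

From H_k ≅ ker(∂_k) / im(∂_{k+1}) we obtain:

  H_0: rank C_0 − rank ∂_1 = 7 − 6 = 1, and the invariant factors of ∂_1 are all 1, so H_0 = Z.
  H_1: rank ker ∂_1 − rank ∂_2 = (18 − 6) − 12 = 0, and ∂_2 has invariant factor 2 > 1, so H_1 = Z/2.
  H_2: rank ker ∂_2 − rank ∂_3 = (12 − 12) − 0 = 0, and there is no ∂_3, so H_2 = 0.

(K is a triangulation of the real projective plane RP^2.)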